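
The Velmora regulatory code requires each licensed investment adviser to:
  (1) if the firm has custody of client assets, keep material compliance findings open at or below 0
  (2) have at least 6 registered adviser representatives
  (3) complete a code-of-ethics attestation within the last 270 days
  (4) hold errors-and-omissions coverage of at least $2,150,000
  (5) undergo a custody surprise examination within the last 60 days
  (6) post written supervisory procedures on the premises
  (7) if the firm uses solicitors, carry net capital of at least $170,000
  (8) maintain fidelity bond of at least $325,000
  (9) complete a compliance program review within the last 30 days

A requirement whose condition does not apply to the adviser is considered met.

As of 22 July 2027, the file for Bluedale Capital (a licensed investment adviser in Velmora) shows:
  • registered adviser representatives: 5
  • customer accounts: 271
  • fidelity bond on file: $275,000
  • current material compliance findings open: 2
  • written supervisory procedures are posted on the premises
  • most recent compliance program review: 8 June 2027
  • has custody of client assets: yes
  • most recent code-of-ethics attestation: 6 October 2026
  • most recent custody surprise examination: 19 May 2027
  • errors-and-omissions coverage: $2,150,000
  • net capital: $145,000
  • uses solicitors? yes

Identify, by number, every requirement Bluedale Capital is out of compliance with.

1. condition 'has custody of client assets' holds; material compliance findings open 2 > 0 → not met
2. registered adviser representatives 5 < 6 → not met
3. code-of-ethics attestation 289 days ago vs limit 270 → not met
4. errors-and-omissions coverage $2,150,000 ≥ $2,150,000 → met
5. custody surprise examination 64 days ago vs limit 60 → not met
6. written supervisory procedures present → met
7. condition 'uses solicitors' holds; net capital $145,000 < $170,000 → not met
8. fidelity bond $275,000 < $325,000 → not met
9. compliance program review 44 days ago vs limit 30 → not met
Not met: 1, 2, 3, 5, 7, 8, 9

1, 2, 3, 5, 7, 8, 9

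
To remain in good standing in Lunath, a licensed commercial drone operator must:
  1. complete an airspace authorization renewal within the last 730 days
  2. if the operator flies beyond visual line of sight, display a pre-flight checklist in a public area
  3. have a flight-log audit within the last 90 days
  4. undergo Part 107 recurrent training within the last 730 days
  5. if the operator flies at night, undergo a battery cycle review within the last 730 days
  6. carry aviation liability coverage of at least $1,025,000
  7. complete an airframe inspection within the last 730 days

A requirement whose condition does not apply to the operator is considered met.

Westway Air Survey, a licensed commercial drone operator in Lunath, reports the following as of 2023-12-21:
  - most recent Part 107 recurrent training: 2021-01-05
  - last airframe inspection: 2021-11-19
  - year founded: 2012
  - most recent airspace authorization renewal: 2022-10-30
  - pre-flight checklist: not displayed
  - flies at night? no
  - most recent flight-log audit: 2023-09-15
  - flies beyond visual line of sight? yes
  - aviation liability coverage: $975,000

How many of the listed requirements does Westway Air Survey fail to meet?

5

1. airspace authorization renewal 417 days ago vs limit 730 → met
2. condition 'flies beyond visual line of sight' holds; pre-flight checklist absent → not met
3. flight-log audit 97 days ago vs limit 90 → not met
4. Part 107 recurrent training 1080 days ago vs limit 730 → not met
5. condition 'flies at night' does not hold → requirement n/a → met
6. aviation liability coverage $975,000 < $1,025,000 → not met
7. airframe inspection 762 days ago vs limit 730 → not met
Not met: 5 of 7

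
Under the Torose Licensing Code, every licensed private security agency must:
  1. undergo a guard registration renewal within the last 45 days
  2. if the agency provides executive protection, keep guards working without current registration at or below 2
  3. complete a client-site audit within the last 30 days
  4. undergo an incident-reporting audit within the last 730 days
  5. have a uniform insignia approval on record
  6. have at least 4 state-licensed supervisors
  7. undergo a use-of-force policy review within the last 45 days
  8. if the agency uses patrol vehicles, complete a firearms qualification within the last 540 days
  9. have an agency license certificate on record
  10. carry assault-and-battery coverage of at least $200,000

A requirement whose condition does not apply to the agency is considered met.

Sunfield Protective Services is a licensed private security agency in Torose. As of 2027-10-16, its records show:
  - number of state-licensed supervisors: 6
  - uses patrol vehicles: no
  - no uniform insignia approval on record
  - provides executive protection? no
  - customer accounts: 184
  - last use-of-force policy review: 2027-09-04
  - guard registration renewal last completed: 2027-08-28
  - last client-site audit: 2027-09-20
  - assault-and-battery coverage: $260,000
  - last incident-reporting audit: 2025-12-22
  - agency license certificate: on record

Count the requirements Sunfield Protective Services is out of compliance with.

1. guard registration renewal 49 days ago vs limit 45 → not met
2. condition 'provides executive protection' does not hold → requirement n/a → met
3. client-site audit 26 days ago vs limit 30 → met
4. incident-reporting audit 663 days ago vs limit 730 → met
5. uniform insignia approval absent → not met
6. state-licensed supervisors 6 ≥ 4 → met
7. use-of-force policy review 42 days ago vs limit 45 → met
8. condition 'uses patrol vehicles' does not hold → requirement n/a → met
9. agency license certificate present → met
10. assault-and-battery coverage $260,000 ≥ $200,000 → met
Not met: 2 of 10

2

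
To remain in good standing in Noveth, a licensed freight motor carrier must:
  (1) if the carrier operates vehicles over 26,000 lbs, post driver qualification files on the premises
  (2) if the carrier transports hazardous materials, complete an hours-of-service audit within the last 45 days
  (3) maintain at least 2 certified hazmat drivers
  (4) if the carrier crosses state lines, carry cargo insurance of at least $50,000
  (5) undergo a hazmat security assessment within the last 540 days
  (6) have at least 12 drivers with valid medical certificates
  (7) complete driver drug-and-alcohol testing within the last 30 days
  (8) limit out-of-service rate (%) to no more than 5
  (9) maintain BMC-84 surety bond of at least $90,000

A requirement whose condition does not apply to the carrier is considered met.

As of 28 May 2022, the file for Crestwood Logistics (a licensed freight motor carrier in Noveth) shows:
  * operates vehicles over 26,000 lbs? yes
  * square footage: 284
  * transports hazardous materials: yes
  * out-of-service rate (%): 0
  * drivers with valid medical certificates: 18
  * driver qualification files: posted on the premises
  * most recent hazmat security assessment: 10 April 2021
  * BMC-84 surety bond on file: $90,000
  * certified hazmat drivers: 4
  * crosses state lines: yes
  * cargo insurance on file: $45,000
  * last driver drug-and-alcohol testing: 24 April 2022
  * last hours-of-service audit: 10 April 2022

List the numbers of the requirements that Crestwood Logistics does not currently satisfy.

2, 4, 7

1. condition 'operates vehicles over 26,000 lbs' holds; driver qualification files present → met
2. condition 'transports hazardous materials' holds; hours-of-service audit 48 days ago vs limit 45 → not met
3. certified hazmat drivers 4 ≥ 2 → met
4. condition 'crosses state lines' holds; cargo insurance $45,000 < $50,000 → not met
5. hazmat security assessment 413 days ago vs limit 540 → met
6. drivers with valid medical certificates 18 ≥ 12 → met
7. driver drug-and-alcohol testing 34 days ago vs limit 30 → not met
8. out-of-service rate (%) 0 ≤ 5 → met
9. BMC-84 surety bond $90,000 ≥ $90,000 → met
Not met: 2, 4, 7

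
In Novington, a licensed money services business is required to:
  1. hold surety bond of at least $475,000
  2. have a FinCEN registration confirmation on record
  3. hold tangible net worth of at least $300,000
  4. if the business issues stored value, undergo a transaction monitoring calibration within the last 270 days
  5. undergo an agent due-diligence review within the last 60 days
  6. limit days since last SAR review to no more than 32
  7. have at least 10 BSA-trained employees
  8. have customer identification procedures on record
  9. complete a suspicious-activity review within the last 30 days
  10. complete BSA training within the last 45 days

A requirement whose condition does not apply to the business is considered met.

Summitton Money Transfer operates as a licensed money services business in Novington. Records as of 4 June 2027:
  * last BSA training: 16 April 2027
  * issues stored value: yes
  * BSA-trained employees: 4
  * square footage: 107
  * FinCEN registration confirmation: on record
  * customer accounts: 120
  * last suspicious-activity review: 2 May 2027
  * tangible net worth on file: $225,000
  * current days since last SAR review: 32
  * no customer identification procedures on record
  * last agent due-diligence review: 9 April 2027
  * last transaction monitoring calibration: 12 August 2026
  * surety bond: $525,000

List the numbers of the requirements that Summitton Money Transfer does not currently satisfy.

1. surety bond $525,000 ≥ $475,000 → met
2. FinCEN registration confirmation present → met
3. tangible net worth $225,000 < $300,000 → not met
4. condition 'issues stored value' holds; transaction monitoring calibration 296 days ago vs limit 270 → not met
5. agent due-diligence review 56 days ago vs limit 60 → met
6. days since last SAR review 32 ≤ 32 → met
7. BSA-trained employees 4 < 10 → not met
8. customer identification procedures absent → not met
9. suspicious-activity review 33 days ago vs limit 30 → not met
10. BSA training 49 days ago vs limit 45 → not met
Not met: 3, 4, 7, 8, 9, 10

3, 4, 7, 8, 9, 10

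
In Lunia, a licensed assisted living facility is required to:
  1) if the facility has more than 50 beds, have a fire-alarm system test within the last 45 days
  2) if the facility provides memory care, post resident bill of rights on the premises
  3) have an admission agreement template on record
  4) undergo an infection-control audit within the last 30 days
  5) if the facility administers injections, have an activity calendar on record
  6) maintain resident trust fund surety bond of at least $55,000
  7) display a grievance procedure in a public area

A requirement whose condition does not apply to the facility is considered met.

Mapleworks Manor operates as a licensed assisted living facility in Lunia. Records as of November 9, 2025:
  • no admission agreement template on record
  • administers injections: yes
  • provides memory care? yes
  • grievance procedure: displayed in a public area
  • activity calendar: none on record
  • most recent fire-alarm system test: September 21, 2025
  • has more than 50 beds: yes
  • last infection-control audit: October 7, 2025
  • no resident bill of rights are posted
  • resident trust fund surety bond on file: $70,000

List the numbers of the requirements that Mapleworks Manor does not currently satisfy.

1, 2, 3, 4, 5

1. condition 'has more than 50 beds' holds; fire-alarm system test 49 days ago vs limit 45 → not met
2. condition 'provides memory care' holds; resident bill of rights absent → not met
3. admission agreement template absent → not met
4. infection-control audit 33 days ago vs limit 30 → not met
5. condition 'administers injections' holds; activity calendar absent → not met
6. resident trust fund surety bond $70,000 ≥ $55,000 → met
7. grievance procedure present → met
Not met: 1, 2, 3, 4, 5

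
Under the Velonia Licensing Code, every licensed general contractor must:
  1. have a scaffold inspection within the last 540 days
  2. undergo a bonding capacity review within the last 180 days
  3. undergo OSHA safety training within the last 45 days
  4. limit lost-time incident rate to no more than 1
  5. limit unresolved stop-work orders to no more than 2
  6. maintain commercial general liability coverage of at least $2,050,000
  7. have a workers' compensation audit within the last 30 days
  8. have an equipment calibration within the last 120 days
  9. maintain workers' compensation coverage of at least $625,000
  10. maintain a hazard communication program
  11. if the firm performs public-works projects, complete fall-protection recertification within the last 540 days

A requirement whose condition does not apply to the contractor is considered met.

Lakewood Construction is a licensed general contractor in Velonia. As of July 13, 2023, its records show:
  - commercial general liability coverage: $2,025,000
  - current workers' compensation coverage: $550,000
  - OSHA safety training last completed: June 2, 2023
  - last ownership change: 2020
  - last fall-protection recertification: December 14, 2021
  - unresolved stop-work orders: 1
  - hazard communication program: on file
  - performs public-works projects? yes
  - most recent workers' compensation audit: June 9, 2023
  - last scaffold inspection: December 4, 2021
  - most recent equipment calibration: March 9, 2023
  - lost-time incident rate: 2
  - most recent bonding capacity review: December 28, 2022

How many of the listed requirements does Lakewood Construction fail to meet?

1. scaffold inspection 586 days ago vs limit 540 → not met
2. bonding capacity review 197 days ago vs limit 180 → not met
3. OSHA safety training 41 days ago vs limit 45 → met
4. lost-time incident rate 2 > 1 → not met
5. unresolved stop-work orders 1 ≤ 2 → met
6. commercial general liability coverage $2,025,000 < $2,050,000 → not met
7. workers' compensation audit 34 days ago vs limit 30 → not met
8. equipment calibration 126 days ago vs limit 120 → not met
9. workers' compensation coverage $550,000 < $625,000 → not met
10. hazard communication program present → met
11. condition 'performs public-works projects' holds; fall-protection recertification 576 days ago vs limit 540 → not met
Not met: 8 of 11

8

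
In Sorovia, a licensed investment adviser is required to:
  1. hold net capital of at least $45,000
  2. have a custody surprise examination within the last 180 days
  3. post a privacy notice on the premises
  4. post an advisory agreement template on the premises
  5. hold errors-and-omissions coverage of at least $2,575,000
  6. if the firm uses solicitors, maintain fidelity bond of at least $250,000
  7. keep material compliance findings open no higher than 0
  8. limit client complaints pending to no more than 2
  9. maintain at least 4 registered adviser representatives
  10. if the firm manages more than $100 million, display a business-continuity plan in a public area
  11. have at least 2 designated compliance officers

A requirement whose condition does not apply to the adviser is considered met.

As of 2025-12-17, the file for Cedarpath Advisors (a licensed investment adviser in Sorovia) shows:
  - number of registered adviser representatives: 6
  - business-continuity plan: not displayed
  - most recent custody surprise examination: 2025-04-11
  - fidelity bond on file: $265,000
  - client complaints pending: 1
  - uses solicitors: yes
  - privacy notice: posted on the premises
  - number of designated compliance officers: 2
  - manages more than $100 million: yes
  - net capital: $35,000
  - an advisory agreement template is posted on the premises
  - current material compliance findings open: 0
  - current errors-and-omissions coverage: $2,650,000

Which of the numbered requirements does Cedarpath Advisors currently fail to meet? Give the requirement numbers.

1, 2, 10

1. net capital $35,000 < $45,000 → not met
2. custody surprise examination 250 days ago vs limit 180 → not met
3. privacy notice present → met
4. advisory agreement template present → met
5. errors-and-omissions coverage $2,650,000 ≥ $2,575,000 → met
6. condition 'uses solicitors' holds; fidelity bond $265,000 ≥ $250,000 → met
7. material compliance findings open 0 ≤ 0 → met
8. client complaints pending 1 ≤ 2 → met
9. registered adviser representatives 6 ≥ 4 → met
10. condition 'manages more than $100 million' holds; business-continuity plan absent → not met
11. designated compliance officers 2 ≥ 2 → met
Not met: 1, 2, 10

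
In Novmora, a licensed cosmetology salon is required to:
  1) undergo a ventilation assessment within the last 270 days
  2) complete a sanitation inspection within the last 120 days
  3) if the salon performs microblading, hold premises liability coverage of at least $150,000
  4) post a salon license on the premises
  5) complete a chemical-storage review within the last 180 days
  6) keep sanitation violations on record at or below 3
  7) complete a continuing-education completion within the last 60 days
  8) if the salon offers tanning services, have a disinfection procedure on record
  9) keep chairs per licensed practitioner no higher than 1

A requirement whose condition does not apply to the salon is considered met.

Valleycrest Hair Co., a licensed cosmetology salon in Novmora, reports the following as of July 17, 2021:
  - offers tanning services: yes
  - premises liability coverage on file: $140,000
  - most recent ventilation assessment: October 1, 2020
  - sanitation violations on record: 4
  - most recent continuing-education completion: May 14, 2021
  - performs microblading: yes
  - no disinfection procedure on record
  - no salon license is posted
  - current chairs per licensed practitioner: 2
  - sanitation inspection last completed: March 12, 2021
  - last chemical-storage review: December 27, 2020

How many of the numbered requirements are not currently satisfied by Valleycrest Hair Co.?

1. ventilation assessment 289 days ago vs limit 270 → not met
2. sanitation inspection 127 days ago vs limit 120 → not met
3. condition 'performs microblading' holds; premises liability coverage $140,000 < $150,000 → not met
4. salon license absent → not met
5. chemical-storage review 202 days ago vs limit 180 → not met
6. sanitation violations on record 4 > 3 → not met
7. continuing-education completion 64 days ago vs limit 60 → not met
8. condition 'offers tanning services' holds; disinfection procedure absent → not met
9. chairs per licensed practitioner 2 > 1 → not met
Not met: 9 of 9

9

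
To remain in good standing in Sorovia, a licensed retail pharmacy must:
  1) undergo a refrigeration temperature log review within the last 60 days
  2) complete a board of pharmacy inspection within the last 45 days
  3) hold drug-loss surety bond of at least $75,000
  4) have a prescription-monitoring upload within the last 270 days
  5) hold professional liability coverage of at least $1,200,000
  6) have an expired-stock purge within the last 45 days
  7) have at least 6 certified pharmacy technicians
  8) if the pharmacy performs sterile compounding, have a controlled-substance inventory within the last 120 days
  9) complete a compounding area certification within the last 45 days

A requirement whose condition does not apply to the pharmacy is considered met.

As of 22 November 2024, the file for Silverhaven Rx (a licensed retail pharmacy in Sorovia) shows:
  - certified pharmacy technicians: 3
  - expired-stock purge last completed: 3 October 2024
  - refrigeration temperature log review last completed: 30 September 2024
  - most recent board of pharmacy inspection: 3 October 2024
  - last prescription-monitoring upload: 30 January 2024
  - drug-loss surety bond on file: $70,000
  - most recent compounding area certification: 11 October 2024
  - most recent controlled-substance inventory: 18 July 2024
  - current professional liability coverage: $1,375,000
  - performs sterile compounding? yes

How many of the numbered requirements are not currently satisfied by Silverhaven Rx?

1. refrigeration temperature log review 53 days ago vs limit 60 → met
2. board of pharmacy inspection 50 days ago vs limit 45 → not met
3. drug-loss surety bond $70,000 < $75,000 → not met
4. prescription-monitoring upload 297 days ago vs limit 270 → not met
5. professional liability coverage $1,375,000 ≥ $1,200,000 → met
6. expired-stock purge 50 days ago vs limit 45 → not met
7. certified pharmacy technicians 3 < 6 → not met
8. condition 'performs sterile compounding' holds; controlled-substance inventory 127 days ago vs limit 120 → not met
9. compounding area certification 42 days ago vs limit 45 → met
Not met: 6 of 9

6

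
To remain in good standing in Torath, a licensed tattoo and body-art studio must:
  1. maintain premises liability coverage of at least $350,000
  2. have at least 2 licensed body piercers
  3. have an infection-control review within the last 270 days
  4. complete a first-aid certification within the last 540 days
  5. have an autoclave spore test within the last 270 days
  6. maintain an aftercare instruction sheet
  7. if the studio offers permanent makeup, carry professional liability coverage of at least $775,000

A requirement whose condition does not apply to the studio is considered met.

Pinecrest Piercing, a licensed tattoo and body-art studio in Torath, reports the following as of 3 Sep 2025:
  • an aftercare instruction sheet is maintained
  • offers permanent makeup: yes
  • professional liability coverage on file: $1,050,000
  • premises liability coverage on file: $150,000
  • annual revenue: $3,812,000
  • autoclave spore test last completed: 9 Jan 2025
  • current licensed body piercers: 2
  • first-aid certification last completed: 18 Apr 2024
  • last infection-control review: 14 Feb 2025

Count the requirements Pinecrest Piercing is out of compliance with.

1. premises liability coverage $150,000 < $350,000 → not met
2. licensed body piercers 2 ≥ 2 → met
3. infection-control review 201 days ago vs limit 270 → met
4. first-aid certification 503 days ago vs limit 540 → met
5. autoclave spore test 237 days ago vs limit 270 → met
6. aftercare instruction sheet present → met
7. condition 'offers permanent makeup' holds; professional liability coverage $1,050,000 ≥ $775,000 → met
Not met: 1 of 7

1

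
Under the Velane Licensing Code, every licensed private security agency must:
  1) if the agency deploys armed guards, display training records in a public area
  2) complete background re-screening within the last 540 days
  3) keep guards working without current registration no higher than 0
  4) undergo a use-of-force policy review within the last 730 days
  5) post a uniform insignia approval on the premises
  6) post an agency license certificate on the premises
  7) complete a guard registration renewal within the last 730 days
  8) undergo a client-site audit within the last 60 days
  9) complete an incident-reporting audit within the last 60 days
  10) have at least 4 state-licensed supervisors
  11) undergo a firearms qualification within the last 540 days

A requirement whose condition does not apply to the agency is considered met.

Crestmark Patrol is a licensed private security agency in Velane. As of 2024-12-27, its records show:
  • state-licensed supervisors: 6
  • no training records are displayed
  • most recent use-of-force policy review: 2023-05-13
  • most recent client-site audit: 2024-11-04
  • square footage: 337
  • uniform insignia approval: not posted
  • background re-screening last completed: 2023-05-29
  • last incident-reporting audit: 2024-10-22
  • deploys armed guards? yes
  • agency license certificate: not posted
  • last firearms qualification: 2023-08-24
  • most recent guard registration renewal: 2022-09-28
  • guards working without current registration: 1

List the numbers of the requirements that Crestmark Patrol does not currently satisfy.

1. condition 'deploys armed guards' holds; training records absent → not met
2. background re-screening 578 days ago vs limit 540 → not met
3. guards working without current registration 1 > 0 → not met
4. use-of-force policy review 594 days ago vs limit 730 → met
5. uniform insignia approval absent → not met
6. agency license certificate absent → not met
7. guard registration renewal 821 days ago vs limit 730 → not met
8. client-site audit 53 days ago vs limit 60 → met
9. incident-reporting audit 66 days ago vs limit 60 → not met
10. state-licensed supervisors 6 ≥ 4 → met
11. firearms qualification 491 days ago vs limit 540 → met
Not met: 1, 2, 3, 5, 6, 7, 9

1, 2, 3, 5, 6, 7, 9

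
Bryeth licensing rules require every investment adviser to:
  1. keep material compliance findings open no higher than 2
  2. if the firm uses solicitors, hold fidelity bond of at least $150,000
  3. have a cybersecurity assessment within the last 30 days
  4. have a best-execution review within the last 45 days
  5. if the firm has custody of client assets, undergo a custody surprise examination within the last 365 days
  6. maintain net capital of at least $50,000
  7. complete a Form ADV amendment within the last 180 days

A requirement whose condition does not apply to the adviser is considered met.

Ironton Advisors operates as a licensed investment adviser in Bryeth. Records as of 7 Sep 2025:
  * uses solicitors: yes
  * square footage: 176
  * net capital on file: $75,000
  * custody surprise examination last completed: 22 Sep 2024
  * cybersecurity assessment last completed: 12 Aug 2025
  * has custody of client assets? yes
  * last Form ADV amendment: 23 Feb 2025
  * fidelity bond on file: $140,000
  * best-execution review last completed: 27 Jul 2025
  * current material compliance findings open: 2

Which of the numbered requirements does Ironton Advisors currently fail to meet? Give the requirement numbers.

2, 7

1. material compliance findings open 2 ≤ 2 → met
2. condition 'uses solicitors' holds; fidelity bond $140,000 < $150,000 → not met
3. cybersecurity assessment 26 days ago vs limit 30 → met
4. best-execution review 42 days ago vs limit 45 → met
5. condition 'has custody of client assets' holds; custody surprise examination 350 days ago vs limit 365 → met
6. net capital $75,000 ≥ $50,000 → met
7. Form ADV amendment 196 days ago vs limit 180 → not met
Not met: 2, 7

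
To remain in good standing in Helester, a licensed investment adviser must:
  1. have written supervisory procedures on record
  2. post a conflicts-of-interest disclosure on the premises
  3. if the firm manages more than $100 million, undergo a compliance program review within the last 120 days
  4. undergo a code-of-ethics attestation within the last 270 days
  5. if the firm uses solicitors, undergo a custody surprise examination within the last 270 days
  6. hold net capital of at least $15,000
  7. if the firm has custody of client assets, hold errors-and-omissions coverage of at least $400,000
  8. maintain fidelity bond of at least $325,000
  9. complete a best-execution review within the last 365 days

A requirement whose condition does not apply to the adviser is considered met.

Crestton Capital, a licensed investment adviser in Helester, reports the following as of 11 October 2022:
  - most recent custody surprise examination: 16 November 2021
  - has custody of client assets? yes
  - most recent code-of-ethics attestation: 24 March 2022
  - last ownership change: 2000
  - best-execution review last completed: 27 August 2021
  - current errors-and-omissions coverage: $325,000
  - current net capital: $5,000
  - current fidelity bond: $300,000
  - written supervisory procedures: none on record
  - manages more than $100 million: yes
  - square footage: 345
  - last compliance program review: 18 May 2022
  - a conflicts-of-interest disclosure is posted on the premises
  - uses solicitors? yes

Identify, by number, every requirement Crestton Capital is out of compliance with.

1, 3, 5, 6, 7, 8, 9

1. written supervisory procedures absent → not met
2. conflicts-of-interest disclosure present → met
3. condition 'manages more than $100 million' holds; compliance program review 146 days ago vs limit 120 → not met
4. code-of-ethics attestation 201 days ago vs limit 270 → met
5. condition 'uses solicitors' holds; custody surprise examination 329 days ago vs limit 270 → not met
6. net capital $5,000 < $15,000 → not met
7. condition 'has custody of client assets' holds; errors-and-omissions coverage $325,000 < $400,000 → not met
8. fidelity bond $300,000 < $325,000 → not met
9. best-execution review 410 days ago vs limit 365 → not met
Not met: 1, 3, 5, 6, 7, 8, 9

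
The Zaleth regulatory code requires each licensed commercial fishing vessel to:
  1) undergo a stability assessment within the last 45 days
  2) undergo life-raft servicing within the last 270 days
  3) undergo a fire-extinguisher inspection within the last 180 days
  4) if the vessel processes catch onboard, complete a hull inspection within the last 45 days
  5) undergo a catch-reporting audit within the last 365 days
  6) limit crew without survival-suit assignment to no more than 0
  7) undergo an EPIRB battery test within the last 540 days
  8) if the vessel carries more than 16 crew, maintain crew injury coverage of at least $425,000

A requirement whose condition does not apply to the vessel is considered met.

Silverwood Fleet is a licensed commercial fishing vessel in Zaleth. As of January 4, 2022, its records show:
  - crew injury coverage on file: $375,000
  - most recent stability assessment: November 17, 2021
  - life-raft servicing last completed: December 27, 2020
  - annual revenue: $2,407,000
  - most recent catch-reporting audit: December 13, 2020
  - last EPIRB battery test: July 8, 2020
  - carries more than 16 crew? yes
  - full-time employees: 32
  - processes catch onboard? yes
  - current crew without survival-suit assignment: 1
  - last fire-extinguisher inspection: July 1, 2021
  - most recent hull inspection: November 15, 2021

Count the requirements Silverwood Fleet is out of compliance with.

8

1. stability assessment 48 days ago vs limit 45 → not met
2. life-raft servicing 373 days ago vs limit 270 → not met
3. fire-extinguisher inspection 187 days ago vs limit 180 → not met
4. condition 'processes catch onboard' holds; hull inspection 50 days ago vs limit 45 → not met
5. catch-reporting audit 387 days ago vs limit 365 → not met
6. crew without survival-suit assignment 1 > 0 → not met
7. EPIRB battery test 545 days ago vs limit 540 → not met
8. condition 'carries more than 16 crew' holds; crew injury coverage $375,000 < $425,000 → not met
Not met: 8 of 8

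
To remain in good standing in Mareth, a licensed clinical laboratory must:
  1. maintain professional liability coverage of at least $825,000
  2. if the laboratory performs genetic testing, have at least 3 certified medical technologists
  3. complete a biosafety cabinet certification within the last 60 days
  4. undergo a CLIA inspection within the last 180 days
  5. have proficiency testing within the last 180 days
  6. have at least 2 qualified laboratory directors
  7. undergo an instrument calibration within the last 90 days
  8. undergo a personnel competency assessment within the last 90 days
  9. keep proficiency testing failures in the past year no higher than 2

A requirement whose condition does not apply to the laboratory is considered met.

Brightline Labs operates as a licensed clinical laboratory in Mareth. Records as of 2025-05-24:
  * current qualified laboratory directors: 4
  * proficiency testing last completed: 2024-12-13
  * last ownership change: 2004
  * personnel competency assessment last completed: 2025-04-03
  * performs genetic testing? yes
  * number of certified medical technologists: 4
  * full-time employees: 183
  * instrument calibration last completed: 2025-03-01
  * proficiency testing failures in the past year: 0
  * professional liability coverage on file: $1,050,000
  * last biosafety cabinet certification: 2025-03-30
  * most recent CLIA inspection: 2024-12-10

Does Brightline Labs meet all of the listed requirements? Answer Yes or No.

1. professional liability coverage $1,050,000 ≥ $825,000 → met
2. condition 'performs genetic testing' holds; certified medical technologists 4 ≥ 3 → met
3. biosafety cabinet certification 55 days ago vs limit 60 → met
4. CLIA inspection 165 days ago vs limit 180 → met
5. proficiency testing 162 days ago vs limit 180 → met
6. qualified laboratory directors 4 ≥ 2 → met
7. instrument calibration 84 days ago vs limit 90 → met
8. personnel competency assessment 51 days ago vs limit 90 → met
9. proficiency testing failures in the past year 0 ≤ 2 → met
All met.

Yes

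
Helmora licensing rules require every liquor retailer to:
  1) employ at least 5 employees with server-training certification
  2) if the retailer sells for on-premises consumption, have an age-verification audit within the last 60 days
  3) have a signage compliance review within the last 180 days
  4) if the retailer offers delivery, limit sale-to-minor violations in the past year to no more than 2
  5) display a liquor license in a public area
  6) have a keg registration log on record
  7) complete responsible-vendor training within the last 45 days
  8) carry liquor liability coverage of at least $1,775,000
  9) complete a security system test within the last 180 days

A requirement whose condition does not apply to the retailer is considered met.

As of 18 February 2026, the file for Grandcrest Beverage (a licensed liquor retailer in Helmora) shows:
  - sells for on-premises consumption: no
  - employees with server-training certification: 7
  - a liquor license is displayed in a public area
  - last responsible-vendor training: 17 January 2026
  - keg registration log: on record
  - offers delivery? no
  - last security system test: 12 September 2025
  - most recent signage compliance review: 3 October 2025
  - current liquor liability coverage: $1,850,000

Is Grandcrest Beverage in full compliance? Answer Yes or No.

1. employees with server-training certification 7 ≥ 5 → met
2. condition 'sells for on-premises consumption' does not hold → requirement n/a → met
3. signage compliance review 138 days ago vs limit 180 → met
4. condition 'offers delivery' does not hold → requirement n/a → met
5. liquor license present → met
6. keg registration log present → met
7. responsible-vendor training 32 days ago vs limit 45 → met
8. liquor liability coverage $1,850,000 ≥ $1,775,000 → met
9. security system test 159 days ago vs limit 180 → met
All met.

Yes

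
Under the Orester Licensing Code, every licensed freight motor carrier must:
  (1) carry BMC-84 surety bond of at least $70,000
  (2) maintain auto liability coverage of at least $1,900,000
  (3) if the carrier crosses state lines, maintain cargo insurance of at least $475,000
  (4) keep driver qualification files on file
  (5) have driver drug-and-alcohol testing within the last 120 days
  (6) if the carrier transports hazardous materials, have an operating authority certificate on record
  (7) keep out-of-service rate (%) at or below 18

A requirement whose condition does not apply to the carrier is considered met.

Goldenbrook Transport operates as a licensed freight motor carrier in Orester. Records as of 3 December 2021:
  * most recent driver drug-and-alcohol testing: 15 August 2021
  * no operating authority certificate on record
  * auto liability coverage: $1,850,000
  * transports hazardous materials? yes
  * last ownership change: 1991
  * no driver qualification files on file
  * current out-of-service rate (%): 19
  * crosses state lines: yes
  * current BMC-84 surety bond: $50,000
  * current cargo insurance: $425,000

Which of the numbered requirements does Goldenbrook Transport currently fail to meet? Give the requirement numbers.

1, 2, 3, 4, 6, 7

1. BMC-84 surety bond $50,000 < $70,000 → not met
2. auto liability coverage $1,850,000 < $1,900,000 → not met
3. condition 'crosses state lines' holds; cargo insurance $425,000 < $475,000 → not met
4. driver qualification files absent → not met
5. driver drug-and-alcohol testing 110 days ago vs limit 120 → met
6. condition 'transports hazardous materials' holds; operating authority certificate absent → not met
7. out-of-service rate (%) 19 > 18 → not met
Not met: 1, 2, 3, 4, 6, 7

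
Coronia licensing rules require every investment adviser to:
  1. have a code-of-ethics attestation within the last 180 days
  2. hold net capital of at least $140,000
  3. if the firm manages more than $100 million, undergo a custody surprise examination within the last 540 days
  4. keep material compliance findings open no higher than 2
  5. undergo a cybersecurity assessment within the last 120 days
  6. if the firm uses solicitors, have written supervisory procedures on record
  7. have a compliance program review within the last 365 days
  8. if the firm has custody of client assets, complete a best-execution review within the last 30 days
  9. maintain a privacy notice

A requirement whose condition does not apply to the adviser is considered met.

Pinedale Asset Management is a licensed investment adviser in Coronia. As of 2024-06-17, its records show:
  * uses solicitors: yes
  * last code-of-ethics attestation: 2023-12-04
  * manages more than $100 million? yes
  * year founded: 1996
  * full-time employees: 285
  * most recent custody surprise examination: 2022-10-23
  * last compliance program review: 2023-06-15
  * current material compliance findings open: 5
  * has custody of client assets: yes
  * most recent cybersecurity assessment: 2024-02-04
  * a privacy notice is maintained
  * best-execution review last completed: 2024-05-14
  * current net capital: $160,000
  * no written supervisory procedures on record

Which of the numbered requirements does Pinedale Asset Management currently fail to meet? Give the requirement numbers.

1, 3, 4, 5, 6, 7, 8

1. code-of-ethics attestation 196 days ago vs limit 180 → not met
2. net capital $160,000 ≥ $140,000 → met
3. condition 'manages more than $100 million' holds; custody surprise examination 603 days ago vs limit 540 → not met
4. material compliance findings open 5 > 2 → not met
5. cybersecurity assessment 134 days ago vs limit 120 → not met
6. condition 'uses solicitors' holds; written supervisory procedures absent → not met
7. compliance program review 368 days ago vs limit 365 → not met
8. condition 'has custody of client assets' holds; best-execution review 34 days ago vs limit 30 → not met
9. privacy notice present → met
Not met: 1, 3, 4, 5, 6, 7, 8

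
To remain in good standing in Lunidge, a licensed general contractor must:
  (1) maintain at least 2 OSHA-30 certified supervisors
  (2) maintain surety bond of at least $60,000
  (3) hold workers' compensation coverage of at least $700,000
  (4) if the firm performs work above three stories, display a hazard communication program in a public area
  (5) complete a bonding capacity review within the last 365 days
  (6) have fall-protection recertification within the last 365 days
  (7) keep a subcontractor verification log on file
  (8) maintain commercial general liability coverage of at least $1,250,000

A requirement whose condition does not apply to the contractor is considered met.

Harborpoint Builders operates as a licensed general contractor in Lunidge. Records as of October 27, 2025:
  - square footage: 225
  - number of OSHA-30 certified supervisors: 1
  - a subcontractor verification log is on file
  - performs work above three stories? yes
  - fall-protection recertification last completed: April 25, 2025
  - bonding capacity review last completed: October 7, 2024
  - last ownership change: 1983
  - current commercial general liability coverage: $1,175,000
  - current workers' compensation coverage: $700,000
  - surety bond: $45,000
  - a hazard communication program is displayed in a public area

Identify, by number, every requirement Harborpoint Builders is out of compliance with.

1, 2, 5, 8

1. OSHA-30 certified supervisors 1 < 2 → not met
2. surety bond $45,000 < $60,000 → not met
3. workers' compensation coverage $700,000 ≥ $700,000 → met
4. condition 'performs work above three stories' holds; hazard communication program present → met
5. bonding capacity review 385 days ago vs limit 365 → not met
6. fall-protection recertification 185 days ago vs limit 365 → met
7. subcontractor verification log present → met
8. commercial general liability coverage $1,175,000 < $1,250,000 → not met
Not met: 1, 2, 5, 8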